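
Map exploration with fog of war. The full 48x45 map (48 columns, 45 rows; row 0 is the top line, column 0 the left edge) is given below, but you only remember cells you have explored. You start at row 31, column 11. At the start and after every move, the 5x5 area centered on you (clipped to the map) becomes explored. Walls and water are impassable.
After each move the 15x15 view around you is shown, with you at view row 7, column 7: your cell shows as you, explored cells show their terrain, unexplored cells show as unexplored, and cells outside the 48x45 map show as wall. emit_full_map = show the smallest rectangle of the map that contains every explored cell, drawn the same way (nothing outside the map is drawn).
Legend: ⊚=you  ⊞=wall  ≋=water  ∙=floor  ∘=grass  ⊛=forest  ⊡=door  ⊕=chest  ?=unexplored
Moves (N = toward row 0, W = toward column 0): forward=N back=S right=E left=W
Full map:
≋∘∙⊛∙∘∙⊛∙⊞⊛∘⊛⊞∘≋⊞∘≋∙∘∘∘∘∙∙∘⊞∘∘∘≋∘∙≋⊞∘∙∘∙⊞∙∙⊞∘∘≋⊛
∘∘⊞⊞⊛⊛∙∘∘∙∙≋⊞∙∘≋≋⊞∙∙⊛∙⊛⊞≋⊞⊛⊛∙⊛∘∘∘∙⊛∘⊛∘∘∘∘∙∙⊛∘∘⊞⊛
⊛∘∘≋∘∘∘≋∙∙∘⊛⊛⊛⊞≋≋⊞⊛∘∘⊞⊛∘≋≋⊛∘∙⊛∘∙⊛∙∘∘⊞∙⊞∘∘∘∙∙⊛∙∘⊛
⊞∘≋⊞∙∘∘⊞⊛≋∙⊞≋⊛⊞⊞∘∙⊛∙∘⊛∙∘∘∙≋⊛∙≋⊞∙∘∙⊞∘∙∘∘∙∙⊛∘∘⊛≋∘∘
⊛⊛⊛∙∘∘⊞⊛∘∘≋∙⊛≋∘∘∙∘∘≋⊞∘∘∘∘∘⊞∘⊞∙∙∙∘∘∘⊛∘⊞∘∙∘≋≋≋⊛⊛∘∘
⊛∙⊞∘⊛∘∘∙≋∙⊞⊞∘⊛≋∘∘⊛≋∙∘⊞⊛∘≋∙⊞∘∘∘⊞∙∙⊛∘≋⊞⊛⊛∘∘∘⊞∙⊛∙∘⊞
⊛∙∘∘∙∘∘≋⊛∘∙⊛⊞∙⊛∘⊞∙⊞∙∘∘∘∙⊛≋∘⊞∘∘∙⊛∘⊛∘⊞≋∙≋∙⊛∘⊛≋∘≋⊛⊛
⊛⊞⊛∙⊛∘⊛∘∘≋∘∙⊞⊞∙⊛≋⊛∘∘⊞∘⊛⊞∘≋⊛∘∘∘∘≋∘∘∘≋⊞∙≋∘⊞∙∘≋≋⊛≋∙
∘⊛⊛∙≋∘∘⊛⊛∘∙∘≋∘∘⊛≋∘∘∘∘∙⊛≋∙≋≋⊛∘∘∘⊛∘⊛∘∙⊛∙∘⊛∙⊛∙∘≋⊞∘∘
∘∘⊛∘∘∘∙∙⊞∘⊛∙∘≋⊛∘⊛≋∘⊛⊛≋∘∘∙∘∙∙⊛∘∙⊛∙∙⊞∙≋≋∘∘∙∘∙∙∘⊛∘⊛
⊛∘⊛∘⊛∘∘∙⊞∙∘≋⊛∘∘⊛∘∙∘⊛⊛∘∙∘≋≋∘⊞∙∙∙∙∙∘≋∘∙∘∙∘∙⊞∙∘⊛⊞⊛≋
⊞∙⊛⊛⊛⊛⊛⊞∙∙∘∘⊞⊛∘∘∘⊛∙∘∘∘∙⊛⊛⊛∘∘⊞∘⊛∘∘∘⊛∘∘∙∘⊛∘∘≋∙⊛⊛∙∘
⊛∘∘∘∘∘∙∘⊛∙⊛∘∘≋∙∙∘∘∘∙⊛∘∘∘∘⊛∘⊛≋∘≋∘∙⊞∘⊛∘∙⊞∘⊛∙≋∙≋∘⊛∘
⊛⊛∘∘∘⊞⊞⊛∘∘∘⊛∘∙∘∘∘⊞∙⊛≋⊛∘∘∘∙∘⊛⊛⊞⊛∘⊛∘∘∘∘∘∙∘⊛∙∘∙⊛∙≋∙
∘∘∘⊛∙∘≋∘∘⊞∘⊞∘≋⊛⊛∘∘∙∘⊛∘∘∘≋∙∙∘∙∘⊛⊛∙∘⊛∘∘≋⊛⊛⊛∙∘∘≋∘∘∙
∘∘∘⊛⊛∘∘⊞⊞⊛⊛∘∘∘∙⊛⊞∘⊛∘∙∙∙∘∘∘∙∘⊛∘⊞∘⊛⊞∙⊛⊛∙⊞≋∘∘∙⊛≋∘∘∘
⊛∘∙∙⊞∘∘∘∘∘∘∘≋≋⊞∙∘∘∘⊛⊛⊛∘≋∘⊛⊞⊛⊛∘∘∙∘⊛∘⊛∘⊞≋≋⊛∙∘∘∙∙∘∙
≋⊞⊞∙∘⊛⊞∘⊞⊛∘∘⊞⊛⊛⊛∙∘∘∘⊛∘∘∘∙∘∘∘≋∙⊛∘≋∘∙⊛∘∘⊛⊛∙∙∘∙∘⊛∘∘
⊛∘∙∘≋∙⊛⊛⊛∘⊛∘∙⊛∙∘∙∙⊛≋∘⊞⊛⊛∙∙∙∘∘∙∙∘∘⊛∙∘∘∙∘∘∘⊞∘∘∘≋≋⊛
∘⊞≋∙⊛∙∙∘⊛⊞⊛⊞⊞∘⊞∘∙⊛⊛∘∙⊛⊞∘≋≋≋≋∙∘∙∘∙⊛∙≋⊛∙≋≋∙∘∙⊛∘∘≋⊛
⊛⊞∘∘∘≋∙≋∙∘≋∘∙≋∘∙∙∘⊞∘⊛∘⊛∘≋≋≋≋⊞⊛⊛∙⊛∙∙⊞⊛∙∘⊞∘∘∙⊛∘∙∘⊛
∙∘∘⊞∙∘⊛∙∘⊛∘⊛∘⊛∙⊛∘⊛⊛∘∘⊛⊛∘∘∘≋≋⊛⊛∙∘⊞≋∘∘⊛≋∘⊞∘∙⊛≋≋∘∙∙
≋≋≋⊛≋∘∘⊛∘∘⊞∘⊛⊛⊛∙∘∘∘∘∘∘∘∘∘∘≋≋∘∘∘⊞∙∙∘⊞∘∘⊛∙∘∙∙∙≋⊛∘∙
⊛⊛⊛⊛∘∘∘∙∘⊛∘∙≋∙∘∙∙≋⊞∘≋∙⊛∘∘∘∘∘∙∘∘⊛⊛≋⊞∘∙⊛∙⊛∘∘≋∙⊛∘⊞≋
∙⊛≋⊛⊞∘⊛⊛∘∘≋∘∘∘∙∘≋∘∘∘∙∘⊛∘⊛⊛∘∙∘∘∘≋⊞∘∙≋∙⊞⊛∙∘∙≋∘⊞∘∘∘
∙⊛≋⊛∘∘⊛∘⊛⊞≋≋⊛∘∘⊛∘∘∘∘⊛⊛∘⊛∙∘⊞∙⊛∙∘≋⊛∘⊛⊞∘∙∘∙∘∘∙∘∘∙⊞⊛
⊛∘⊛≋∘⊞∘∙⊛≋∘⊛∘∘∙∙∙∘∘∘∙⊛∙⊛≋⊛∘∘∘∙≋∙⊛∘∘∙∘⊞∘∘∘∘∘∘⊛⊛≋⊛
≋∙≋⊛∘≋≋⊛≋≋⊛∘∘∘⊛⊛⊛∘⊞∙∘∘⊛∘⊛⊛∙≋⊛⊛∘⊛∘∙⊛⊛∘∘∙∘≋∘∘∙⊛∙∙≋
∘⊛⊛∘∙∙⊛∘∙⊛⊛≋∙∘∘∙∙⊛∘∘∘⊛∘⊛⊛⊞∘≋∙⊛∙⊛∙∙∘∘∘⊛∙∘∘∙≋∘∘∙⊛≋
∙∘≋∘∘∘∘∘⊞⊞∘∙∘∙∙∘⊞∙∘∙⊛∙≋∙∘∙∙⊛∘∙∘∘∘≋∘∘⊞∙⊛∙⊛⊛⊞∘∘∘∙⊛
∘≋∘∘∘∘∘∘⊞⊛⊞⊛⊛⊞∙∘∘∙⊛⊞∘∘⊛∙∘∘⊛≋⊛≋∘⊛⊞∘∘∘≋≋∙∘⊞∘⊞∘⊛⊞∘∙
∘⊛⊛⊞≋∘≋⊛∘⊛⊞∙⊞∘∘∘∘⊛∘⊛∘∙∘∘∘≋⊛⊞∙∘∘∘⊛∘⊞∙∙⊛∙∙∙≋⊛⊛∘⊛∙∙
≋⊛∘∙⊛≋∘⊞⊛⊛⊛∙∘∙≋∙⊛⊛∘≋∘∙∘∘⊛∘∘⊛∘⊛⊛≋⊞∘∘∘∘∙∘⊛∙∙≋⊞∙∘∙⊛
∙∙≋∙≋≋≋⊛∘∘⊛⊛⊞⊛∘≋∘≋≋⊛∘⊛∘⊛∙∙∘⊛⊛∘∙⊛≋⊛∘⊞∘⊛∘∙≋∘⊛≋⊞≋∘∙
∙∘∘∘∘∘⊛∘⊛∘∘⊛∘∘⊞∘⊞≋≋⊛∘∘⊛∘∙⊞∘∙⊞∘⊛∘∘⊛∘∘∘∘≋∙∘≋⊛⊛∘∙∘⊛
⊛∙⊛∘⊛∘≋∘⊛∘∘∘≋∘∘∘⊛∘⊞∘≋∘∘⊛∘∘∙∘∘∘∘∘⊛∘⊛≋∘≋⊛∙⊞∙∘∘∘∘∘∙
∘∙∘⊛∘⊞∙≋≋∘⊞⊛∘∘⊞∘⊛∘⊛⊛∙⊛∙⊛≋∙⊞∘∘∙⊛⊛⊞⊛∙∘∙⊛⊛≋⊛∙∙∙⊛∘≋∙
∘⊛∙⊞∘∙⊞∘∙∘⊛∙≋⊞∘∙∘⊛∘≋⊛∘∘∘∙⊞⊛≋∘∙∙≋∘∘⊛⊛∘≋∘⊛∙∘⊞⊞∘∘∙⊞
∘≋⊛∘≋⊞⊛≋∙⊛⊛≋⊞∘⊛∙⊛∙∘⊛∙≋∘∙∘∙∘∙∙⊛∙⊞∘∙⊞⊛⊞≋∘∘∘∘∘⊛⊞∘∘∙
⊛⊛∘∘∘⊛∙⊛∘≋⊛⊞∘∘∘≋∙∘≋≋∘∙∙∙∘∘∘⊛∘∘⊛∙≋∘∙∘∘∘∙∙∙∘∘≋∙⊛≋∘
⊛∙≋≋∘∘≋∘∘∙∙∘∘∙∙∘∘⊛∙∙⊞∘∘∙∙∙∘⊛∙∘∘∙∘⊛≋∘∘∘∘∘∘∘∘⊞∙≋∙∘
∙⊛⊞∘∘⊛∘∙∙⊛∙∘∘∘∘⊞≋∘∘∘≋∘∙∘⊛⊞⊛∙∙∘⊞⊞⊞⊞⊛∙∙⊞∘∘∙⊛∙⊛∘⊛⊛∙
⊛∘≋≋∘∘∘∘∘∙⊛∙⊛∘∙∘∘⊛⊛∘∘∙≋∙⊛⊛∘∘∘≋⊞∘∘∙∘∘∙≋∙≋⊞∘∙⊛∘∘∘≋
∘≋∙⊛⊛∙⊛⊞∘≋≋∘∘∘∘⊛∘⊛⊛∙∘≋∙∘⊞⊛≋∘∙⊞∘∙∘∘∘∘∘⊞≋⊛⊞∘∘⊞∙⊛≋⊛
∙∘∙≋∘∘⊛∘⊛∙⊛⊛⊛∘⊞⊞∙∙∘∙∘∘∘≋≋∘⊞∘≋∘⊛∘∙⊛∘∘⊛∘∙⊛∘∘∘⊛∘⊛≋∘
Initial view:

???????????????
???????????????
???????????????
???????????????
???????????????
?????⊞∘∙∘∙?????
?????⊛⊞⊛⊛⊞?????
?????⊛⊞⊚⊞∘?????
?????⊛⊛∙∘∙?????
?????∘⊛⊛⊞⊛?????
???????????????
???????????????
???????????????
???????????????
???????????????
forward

???????????????
???????????????
???????????????
???????????????
???????????????
?????⊛⊛≋∙∘?????
?????⊞∘∙∘∙?????
?????⊛⊞⊚⊛⊞?????
?????⊛⊞∙⊞∘?????
?????⊛⊛∙∘∙?????
?????∘⊛⊛⊞⊛?????
???????????????
???????????????
???????????????
???????????????

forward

???????????????
???????????????
???????????????
???????????????
???????????????
?????≋⊛∘∘∘?????
?????⊛⊛≋∙∘?????
?????⊞∘⊚∘∙?????
?????⊛⊞⊛⊛⊞?????
?????⊛⊞∙⊞∘?????
?????⊛⊛∙∘∙?????
?????∘⊛⊛⊞⊛?????
???????????????
???????????????
???????????????

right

???????????????
???????????????
???????????????
???????????????
???????????????
????≋⊛∘∘∘⊛?????
????⊛⊛≋∙∘∘?????
????⊞∘∙⊚∙∙?????
????⊛⊞⊛⊛⊞∙?????
????⊛⊞∙⊞∘∘?????
????⊛⊛∙∘∙??????
????∘⊛⊛⊞⊛??????
???????????????
???????????????
???????????????

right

???????????????
???????????????
???????????????
???????????????
???????????????
???≋⊛∘∘∘⊛⊛?????
???⊛⊛≋∙∘∘∙?????
???⊞∘∙∘⊚∙∘?????
???⊛⊞⊛⊛⊞∙∘?????
???⊛⊞∙⊞∘∘∘?????
???⊛⊛∙∘∙???????
???∘⊛⊛⊞⊛???????
???????????????
???????????????
???????????????

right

???????????????
???????????????
???????????????
???????????????
???????????????
??≋⊛∘∘∘⊛⊛⊛?????
??⊛⊛≋∙∘∘∙∙?????
??⊞∘∙∘∙⊚∘⊞?????
??⊛⊞⊛⊛⊞∙∘∘?????
??⊛⊞∙⊞∘∘∘∘?????
??⊛⊛∙∘∙????????
??∘⊛⊛⊞⊛????????
???????????????
???????????????
???????????????

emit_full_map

≋⊛∘∘∘⊛⊛⊛
⊛⊛≋∙∘∘∙∙
⊞∘∙∘∙⊚∘⊞
⊛⊞⊛⊛⊞∙∘∘
⊛⊞∙⊞∘∘∘∘
⊛⊛∙∘∙???
∘⊛⊛⊞⊛???

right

???????????????
???????????????
???????????????
???????????????
???????????????
?≋⊛∘∘∘⊛⊛⊛∘?????
?⊛⊛≋∙∘∘∙∙⊛?????
?⊞∘∙∘∙∙⊚⊞∙?????
?⊛⊞⊛⊛⊞∙∘∘∙?????
?⊛⊞∙⊞∘∘∘∘⊛?????
?⊛⊛∙∘∙?????????
?∘⊛⊛⊞⊛?????????
???????????????
???????????????
???????????????

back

???????????????
???????????????
???????????????
???????????????
?≋⊛∘∘∘⊛⊛⊛∘?????
?⊛⊛≋∙∘∘∙∙⊛?????
?⊞∘∙∘∙∙∘⊞∙?????
?⊛⊞⊛⊛⊞∙⊚∘∙?????
?⊛⊞∙⊞∘∘∘∘⊛?????
?⊛⊛∙∘∙≋∙⊛⊛?????
?∘⊛⊛⊞⊛?????????
???????????????
???????????????
???????????????
???????????????

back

???????????????
???????????????
???????????????
?≋⊛∘∘∘⊛⊛⊛∘?????
?⊛⊛≋∙∘∘∙∙⊛?????
?⊞∘∙∘∙∙∘⊞∙?????
?⊛⊞⊛⊛⊞∙∘∘∙?????
?⊛⊞∙⊞∘∘⊚∘⊛?????
?⊛⊛∙∘∙≋∙⊛⊛?????
?∘⊛⊛⊞⊛∘≋∘≋?????
???????????????
???????????????
???????????????
???????????????
???????????????

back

???????????????
???????????????
?≋⊛∘∘∘⊛⊛⊛∘?????
?⊛⊛≋∙∘∘∙∙⊛?????
?⊞∘∙∘∙∙∘⊞∙?????
?⊛⊞⊛⊛⊞∙∘∘∙?????
?⊛⊞∙⊞∘∘∘∘⊛?????
?⊛⊛∙∘∙≋⊚⊛⊛?????
?∘⊛⊛⊞⊛∘≋∘≋?????
?????∘⊞∘⊞≋?????
???????????????
???????????????
???????????????
???????????????
???????????????

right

???????????????
???????????????
≋⊛∘∘∘⊛⊛⊛∘??????
⊛⊛≋∙∘∘∙∙⊛??????
⊞∘∙∘∙∙∘⊞∙??????
⊛⊞⊛⊛⊞∙∘∘∙⊛?????
⊛⊞∙⊞∘∘∘∘⊛∘?????
⊛⊛∙∘∙≋∙⊚⊛∘?????
∘⊛⊛⊞⊛∘≋∘≋≋?????
????∘⊞∘⊞≋≋?????
???????????????
???????????????
???????????????
???????????????
???????????????

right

???????????????
???????????????
⊛∘∘∘⊛⊛⊛∘???????
⊛≋∙∘∘∙∙⊛???????
∘∙∘∙∙∘⊞∙???????
⊞⊛⊛⊞∙∘∘∙⊛⊞?????
⊞∙⊞∘∘∘∘⊛∘⊛?????
⊛∙∘∙≋∙⊛⊚∘≋?????
⊛⊛⊞⊛∘≋∘≋≋⊛?????
???∘⊞∘⊞≋≋⊛?????
???????????????
???????????????
???????????????
???????????????
???????????????

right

???????????????
???????????????
∘∘∘⊛⊛⊛∘????????
≋∙∘∘∙∙⊛????????
∙∘∙∙∘⊞∙????????
⊛⊛⊞∙∘∘∙⊛⊞∘?????
∙⊞∘∘∘∘⊛∘⊛∘?????
∙∘∙≋∙⊛⊛⊚≋∘?????
⊛⊞⊛∘≋∘≋≋⊛∘?????
??∘⊞∘⊞≋≋⊛∘?????
???????????????
???????????????
???????????????
???????????????
???????????????

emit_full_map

≋⊛∘∘∘⊛⊛⊛∘???
⊛⊛≋∙∘∘∙∙⊛???
⊞∘∙∘∙∙∘⊞∙???
⊛⊞⊛⊛⊞∙∘∘∙⊛⊞∘
⊛⊞∙⊞∘∘∘∘⊛∘⊛∘
⊛⊛∙∘∙≋∙⊛⊛⊚≋∘
∘⊛⊛⊞⊛∘≋∘≋≋⊛∘
????∘⊞∘⊞≋≋⊛∘


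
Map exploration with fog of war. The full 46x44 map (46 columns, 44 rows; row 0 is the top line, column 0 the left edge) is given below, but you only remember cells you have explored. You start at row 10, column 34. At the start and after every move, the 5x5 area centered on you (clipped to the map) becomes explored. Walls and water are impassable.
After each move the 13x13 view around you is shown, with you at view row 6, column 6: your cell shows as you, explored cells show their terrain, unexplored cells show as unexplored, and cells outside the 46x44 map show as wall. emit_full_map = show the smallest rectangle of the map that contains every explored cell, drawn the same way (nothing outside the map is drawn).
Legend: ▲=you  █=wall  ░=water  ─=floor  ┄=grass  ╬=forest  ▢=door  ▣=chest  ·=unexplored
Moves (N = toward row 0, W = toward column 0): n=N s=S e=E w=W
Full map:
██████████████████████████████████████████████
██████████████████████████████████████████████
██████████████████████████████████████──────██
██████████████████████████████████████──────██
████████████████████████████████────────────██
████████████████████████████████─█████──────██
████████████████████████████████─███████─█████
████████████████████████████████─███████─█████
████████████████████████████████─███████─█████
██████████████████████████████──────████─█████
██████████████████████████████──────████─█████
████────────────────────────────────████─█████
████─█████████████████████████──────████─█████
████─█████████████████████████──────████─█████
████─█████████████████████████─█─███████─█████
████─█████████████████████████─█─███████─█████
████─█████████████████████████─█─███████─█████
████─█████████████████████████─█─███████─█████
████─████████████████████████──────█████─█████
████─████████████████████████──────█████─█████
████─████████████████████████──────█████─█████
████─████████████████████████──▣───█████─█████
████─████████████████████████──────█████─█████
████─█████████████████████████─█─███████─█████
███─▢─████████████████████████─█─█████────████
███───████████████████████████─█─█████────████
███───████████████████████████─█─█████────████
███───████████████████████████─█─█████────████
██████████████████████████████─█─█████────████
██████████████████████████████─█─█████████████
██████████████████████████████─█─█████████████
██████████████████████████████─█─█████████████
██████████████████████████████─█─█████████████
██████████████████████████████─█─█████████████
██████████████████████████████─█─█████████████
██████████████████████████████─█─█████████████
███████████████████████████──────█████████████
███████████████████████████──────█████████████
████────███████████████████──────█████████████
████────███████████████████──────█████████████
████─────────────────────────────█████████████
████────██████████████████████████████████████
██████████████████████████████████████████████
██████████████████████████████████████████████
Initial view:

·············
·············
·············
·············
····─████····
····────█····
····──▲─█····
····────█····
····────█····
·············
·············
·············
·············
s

·············
·············
·············
····─████····
····────█····
····────█····
····──▲─█····
····────█····
····────█····
·············
·············
·············
·············

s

·············
·············
····─████····
····────█····
····────█····
····────█····
····──▲─█····
····────█····
····─████····
·············
·············
·············
·············

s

·············
····─████····
····────█····
····────█····
····────█····
····────█····
····──▲─█····
····─████····
····─████····
·············
·············
·············
·············

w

·············
·····─████···
·····────█···
·····────█···
····─────█···
····─────█···
····──▲──█···
····█─████···
····█─████···
·············
·············
·············
·············

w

·············
······─████··
······────█··
······────█··
····──────█··
····──────█··
····──▲───█··
····─█─████··
····─█─████··
·············
·············
·············
·············

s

······─████··
······────█··
······────█··
····──────█··
····──────█··
····──────█··
····─█▲████··
····─█─████··
····─█─██····
·············
·············
·············
·············

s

······────█··
······────█··
····──────█··
····──────█··
····──────█··
····─█─████··
····─█▲████··
····─█─██····
····─█─██····
·············
·············
·············
·············

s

······────█··
····──────█··
····──────█··
····──────█··
····─█─████··
····─█─████··
····─█▲██····
····─█─██····
····─────····
·············
·············
·············
·············

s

····──────█··
····──────█··
····──────█··
····─█─████··
····─█─████··
····─█─██····
····─█▲██····
····─────····
····─────····
·············
·············
·············
·············

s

····──────█··
····──────█··
····─█─████··
····─█─████··
····─█─██····
····─█─██····
····──▲──····
····─────····
····─────····
·············
·············
·············
·············

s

····──────█··
····─█─████··
····─█─████··
····─█─██····
····─█─██····
····─────····
····──▲──····
····─────····
····─▣───····
·············
·············
·············
·············

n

····──────█··
····──────█··
····─█─████··
····─█─████··
····─█─██····
····─█─██····
····──▲──····
····─────····
····─────····
····─▣───····
·············
·············
·············

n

····──────█··
····──────█··
····──────█··
····─█─████··
····─█─████··
····─█─██····
····─█▲██····
····─────····
····─────····
····─────····
····─▣───····
·············
·············

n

······────█··
····──────█··
····──────█··
····──────█··
····─█─████··
····─█─████··
····─█▲██····
····─█─██····
····─────····
····─────····
····─────····
····─▣───····
·············

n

······────█··
······────█··
····──────█··
····──────█··
····──────█··
····─█─████··
····─█▲████··
····─█─██····
····─█─██····
····─────····
····─────····
····─────····
····─▣───····

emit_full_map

··─████
··────█
··────█
──────█
──────█
──────█
─█─████
─█▲████
─█─██··
─█─██··
─────··
─────··
─────··
─▣───··

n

······─████··
······────█··
······────█··
····──────█··
····──────█··
····──────█··
····─█▲████··
····─█─████··
····─█─██····
····─█─██····
····─────····
····─────····
····─────····

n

·············
······─████··
······────█··
······────█··
····──────█··
····──────█··
····──▲───█··
····─█─████··
····─█─████··
····─█─██····
····─█─██····
····─────····
····─────····

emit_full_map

··─████
··────█
··────█
──────█
──────█
──▲───█
─█─████
─█─████
─█─██··
─█─██··
─────··
─────··
─────··
─▣───··


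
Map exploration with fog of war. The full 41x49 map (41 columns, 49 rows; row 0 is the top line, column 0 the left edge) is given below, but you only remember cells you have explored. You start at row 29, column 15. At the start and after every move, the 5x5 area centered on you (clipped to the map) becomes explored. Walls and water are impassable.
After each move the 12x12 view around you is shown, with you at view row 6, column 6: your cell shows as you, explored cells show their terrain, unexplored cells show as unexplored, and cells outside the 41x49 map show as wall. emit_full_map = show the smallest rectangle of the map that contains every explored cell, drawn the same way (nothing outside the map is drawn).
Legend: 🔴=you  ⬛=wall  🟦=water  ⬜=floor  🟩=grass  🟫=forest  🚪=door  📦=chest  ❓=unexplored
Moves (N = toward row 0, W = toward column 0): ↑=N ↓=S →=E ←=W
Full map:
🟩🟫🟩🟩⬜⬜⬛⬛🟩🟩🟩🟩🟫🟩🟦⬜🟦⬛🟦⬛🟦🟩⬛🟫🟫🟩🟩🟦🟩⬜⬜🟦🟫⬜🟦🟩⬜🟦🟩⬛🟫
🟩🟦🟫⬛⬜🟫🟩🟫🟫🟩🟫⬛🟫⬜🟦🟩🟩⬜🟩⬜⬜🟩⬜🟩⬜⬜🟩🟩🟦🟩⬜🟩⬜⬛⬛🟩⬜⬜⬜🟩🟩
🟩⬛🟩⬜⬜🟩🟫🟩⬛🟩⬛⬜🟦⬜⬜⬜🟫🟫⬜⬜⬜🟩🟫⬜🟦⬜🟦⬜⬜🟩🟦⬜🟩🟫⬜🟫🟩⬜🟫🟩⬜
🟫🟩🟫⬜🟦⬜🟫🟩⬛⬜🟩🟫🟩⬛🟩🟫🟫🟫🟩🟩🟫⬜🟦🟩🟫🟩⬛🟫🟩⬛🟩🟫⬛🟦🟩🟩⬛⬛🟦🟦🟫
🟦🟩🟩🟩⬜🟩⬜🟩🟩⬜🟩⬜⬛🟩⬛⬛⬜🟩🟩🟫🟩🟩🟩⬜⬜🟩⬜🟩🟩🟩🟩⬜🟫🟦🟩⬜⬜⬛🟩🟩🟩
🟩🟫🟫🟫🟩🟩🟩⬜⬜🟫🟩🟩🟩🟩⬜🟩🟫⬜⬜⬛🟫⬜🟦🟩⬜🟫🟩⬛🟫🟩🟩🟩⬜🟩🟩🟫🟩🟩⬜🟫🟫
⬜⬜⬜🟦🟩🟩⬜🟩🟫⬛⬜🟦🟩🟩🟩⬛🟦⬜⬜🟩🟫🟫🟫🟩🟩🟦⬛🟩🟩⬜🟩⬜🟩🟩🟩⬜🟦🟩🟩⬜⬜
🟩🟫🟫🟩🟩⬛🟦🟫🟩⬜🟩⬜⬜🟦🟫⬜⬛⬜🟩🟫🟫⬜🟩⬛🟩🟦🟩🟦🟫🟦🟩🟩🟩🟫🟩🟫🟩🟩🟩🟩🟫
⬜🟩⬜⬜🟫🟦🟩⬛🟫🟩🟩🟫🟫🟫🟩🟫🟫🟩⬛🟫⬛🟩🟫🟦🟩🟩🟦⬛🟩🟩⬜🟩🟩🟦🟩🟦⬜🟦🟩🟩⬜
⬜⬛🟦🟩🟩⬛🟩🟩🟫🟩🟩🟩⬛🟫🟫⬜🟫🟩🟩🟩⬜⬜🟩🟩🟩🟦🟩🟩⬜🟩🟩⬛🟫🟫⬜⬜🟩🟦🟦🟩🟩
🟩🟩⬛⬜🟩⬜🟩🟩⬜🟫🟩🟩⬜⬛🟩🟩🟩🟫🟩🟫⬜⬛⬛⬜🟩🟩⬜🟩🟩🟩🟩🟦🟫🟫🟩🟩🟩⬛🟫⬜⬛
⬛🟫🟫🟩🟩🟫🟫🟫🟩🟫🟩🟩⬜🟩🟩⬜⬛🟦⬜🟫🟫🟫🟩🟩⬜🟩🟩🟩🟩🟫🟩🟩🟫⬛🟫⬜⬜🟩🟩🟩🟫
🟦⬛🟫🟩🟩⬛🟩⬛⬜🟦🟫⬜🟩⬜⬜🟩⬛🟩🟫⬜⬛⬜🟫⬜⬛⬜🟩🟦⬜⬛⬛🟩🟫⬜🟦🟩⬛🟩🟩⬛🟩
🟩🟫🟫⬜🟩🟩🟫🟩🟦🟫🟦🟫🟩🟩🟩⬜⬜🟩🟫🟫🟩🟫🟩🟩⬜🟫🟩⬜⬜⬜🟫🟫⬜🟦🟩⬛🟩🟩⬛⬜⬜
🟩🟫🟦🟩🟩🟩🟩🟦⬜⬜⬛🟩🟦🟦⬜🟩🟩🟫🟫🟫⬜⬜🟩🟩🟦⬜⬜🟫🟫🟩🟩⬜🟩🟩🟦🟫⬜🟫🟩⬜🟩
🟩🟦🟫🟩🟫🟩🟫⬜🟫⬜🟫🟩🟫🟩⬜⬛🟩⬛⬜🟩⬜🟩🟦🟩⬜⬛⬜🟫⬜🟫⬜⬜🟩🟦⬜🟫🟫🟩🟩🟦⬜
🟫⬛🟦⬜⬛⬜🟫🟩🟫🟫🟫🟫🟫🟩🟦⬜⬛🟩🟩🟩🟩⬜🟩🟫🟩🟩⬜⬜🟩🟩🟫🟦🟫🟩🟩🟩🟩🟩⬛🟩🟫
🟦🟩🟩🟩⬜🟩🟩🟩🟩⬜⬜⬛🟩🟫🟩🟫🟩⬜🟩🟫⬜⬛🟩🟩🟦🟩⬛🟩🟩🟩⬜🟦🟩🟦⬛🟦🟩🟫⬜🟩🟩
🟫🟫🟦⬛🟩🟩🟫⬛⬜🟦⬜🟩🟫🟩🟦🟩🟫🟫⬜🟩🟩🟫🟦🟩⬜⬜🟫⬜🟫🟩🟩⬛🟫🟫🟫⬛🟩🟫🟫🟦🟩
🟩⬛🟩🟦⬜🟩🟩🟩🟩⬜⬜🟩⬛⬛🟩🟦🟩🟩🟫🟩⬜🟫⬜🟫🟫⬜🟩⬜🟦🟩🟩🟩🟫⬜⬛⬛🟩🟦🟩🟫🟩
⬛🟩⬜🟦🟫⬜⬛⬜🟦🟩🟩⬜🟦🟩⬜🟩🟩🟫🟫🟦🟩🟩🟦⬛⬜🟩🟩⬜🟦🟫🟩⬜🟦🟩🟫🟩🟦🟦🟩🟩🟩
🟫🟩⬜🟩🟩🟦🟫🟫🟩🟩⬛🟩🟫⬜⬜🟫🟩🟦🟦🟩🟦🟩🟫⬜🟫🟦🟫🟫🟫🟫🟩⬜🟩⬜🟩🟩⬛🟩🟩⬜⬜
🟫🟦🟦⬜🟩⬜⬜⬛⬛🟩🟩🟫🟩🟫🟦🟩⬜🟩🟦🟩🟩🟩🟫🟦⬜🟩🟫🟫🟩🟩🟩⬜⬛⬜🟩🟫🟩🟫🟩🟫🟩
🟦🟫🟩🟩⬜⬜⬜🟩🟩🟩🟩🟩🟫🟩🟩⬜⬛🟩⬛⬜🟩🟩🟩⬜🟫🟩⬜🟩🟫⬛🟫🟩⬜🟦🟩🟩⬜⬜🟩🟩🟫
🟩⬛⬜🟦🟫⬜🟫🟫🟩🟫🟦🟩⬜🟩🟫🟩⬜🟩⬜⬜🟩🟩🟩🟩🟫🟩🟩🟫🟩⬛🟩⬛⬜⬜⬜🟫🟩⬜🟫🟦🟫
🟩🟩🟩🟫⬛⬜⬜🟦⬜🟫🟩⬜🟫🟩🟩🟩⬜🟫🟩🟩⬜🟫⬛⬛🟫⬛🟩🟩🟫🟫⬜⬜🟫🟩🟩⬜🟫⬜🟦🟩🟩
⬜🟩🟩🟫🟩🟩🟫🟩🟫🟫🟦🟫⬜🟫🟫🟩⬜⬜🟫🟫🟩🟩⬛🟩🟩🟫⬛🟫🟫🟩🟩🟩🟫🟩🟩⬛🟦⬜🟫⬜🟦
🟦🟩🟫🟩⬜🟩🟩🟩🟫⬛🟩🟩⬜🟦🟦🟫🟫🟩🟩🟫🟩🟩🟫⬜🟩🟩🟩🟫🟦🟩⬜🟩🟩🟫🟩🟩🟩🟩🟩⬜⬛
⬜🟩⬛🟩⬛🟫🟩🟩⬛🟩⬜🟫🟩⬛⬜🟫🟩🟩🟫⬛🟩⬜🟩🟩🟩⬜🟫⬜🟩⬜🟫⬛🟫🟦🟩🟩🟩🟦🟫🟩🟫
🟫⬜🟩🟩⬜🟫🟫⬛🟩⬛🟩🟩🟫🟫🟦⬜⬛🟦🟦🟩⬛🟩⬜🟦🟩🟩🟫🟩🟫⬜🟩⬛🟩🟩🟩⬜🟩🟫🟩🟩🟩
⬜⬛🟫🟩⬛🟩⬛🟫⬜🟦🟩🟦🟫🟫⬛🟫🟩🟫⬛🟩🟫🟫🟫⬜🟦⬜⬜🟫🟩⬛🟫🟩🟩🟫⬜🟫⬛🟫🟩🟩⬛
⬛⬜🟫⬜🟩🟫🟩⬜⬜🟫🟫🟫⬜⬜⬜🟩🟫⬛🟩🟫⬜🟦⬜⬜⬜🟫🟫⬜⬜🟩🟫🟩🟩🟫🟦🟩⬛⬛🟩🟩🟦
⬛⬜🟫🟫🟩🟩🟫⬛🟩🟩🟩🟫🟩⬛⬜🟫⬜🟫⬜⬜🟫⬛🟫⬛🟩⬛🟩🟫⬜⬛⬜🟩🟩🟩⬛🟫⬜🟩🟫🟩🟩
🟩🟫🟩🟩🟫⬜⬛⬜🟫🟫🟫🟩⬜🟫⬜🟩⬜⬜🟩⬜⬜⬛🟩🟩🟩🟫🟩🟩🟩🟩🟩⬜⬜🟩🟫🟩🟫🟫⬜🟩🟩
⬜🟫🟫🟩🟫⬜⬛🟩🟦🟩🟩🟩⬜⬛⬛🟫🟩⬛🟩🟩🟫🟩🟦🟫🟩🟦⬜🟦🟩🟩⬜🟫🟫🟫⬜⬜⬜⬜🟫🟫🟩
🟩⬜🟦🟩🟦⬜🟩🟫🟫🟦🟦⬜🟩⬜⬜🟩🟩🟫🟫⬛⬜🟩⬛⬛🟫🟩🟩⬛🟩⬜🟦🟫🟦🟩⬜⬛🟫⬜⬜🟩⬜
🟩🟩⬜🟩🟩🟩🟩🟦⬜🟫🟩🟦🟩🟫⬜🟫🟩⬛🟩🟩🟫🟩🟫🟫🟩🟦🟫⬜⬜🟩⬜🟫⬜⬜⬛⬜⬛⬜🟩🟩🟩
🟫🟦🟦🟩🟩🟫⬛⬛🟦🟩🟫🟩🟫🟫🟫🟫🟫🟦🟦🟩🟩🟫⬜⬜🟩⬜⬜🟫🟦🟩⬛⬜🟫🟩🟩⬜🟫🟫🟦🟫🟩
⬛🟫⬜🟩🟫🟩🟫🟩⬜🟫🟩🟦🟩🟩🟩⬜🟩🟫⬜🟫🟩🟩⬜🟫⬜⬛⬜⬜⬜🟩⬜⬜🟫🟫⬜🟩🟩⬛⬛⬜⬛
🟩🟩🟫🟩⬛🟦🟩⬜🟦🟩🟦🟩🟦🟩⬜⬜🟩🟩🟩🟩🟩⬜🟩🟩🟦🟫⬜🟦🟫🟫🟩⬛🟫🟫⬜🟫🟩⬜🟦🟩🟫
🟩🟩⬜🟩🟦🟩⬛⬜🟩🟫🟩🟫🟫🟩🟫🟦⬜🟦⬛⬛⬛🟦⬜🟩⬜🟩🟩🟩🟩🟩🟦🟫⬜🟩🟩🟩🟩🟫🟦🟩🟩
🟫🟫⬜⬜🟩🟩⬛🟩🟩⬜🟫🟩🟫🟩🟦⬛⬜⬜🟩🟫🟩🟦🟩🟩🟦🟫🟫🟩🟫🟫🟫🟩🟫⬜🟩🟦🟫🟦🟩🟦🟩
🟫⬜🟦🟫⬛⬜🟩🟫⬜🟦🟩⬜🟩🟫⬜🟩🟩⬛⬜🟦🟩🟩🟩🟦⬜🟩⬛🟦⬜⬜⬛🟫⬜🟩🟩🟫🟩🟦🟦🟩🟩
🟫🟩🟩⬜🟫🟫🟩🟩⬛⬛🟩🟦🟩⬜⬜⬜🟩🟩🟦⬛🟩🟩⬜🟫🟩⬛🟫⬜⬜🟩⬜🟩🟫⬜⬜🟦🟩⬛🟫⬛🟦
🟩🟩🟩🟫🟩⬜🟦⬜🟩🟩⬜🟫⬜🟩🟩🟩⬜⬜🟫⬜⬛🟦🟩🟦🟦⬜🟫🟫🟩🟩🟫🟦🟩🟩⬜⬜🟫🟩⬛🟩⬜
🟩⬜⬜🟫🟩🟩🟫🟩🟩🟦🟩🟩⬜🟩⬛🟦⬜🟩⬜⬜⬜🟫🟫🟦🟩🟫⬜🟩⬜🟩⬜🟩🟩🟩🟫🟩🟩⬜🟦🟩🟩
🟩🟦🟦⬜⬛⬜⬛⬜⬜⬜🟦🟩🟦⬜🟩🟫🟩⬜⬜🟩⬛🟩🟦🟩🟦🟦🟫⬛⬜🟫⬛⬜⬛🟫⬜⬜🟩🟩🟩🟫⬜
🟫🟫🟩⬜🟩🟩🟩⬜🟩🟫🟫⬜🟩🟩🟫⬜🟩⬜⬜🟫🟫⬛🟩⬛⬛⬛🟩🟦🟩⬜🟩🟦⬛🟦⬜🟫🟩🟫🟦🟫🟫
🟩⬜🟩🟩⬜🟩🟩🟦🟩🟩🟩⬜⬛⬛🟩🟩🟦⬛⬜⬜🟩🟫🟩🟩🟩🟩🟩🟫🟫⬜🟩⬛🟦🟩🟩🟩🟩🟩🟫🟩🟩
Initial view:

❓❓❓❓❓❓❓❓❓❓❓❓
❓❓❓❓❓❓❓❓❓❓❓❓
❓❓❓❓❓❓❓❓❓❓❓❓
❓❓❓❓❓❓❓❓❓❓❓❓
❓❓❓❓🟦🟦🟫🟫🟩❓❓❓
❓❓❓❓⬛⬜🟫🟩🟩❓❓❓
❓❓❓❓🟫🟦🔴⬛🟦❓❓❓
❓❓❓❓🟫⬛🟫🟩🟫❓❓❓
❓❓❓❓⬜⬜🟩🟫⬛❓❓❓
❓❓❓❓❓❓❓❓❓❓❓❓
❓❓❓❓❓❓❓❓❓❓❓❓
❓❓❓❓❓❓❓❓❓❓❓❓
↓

❓❓❓❓❓❓❓❓❓❓❓❓
❓❓❓❓❓❓❓❓❓❓❓❓
❓❓❓❓❓❓❓❓❓❓❓❓
❓❓❓❓🟦🟦🟫🟫🟩❓❓❓
❓❓❓❓⬛⬜🟫🟩🟩❓❓❓
❓❓❓❓🟫🟦⬜⬛🟦❓❓❓
❓❓❓❓🟫⬛🔴🟩🟫❓❓❓
❓❓❓❓⬜⬜🟩🟫⬛❓❓❓
❓❓❓❓⬛⬜🟫⬜🟫❓❓❓
❓❓❓❓❓❓❓❓❓❓❓❓
❓❓❓❓❓❓❓❓❓❓❓❓
❓❓❓❓❓❓❓❓❓❓❓❓

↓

❓❓❓❓❓❓❓❓❓❓❓❓
❓❓❓❓❓❓❓❓❓❓❓❓
❓❓❓❓🟦🟦🟫🟫🟩❓❓❓
❓❓❓❓⬛⬜🟫🟩🟩❓❓❓
❓❓❓❓🟫🟦⬜⬛🟦❓❓❓
❓❓❓❓🟫⬛🟫🟩🟫❓❓❓
❓❓❓❓⬜⬜🔴🟫⬛❓❓❓
❓❓❓❓⬛⬜🟫⬜🟫❓❓❓
❓❓❓❓🟫⬜🟩⬜⬜❓❓❓
❓❓❓❓❓❓❓❓❓❓❓❓
❓❓❓❓❓❓❓❓❓❓❓❓
❓❓❓❓❓❓❓❓❓❓❓❓

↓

❓❓❓❓❓❓❓❓❓❓❓❓
❓❓❓❓🟦🟦🟫🟫🟩❓❓❓
❓❓❓❓⬛⬜🟫🟩🟩❓❓❓
❓❓❓❓🟫🟦⬜⬛🟦❓❓❓
❓❓❓❓🟫⬛🟫🟩🟫❓❓❓
❓❓❓❓⬜⬜🟩🟫⬛❓❓❓
❓❓❓❓⬛⬜🔴⬜🟫❓❓❓
❓❓❓❓🟫⬜🟩⬜⬜❓❓❓
❓❓❓❓⬛⬛🟫🟩⬛❓❓❓
❓❓❓❓❓❓❓❓❓❓❓❓
❓❓❓❓❓❓❓❓❓❓❓❓
❓❓❓❓❓❓❓❓❓❓❓❓

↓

❓❓❓❓🟦🟦🟫🟫🟩❓❓❓
❓❓❓❓⬛⬜🟫🟩🟩❓❓❓
❓❓❓❓🟫🟦⬜⬛🟦❓❓❓
❓❓❓❓🟫⬛🟫🟩🟫❓❓❓
❓❓❓❓⬜⬜🟩🟫⬛❓❓❓
❓❓❓❓⬛⬜🟫⬜🟫❓❓❓
❓❓❓❓🟫⬜🔴⬜⬜❓❓❓
❓❓❓❓⬛⬛🟫🟩⬛❓❓❓
❓❓❓❓⬜⬜🟩🟩🟫❓❓❓
❓❓❓❓❓❓❓❓❓❓❓❓
❓❓❓❓❓❓❓❓❓❓❓❓
❓❓❓❓❓❓❓❓❓❓❓❓

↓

❓❓❓❓⬛⬜🟫🟩🟩❓❓❓
❓❓❓❓🟫🟦⬜⬛🟦❓❓❓
❓❓❓❓🟫⬛🟫🟩🟫❓❓❓
❓❓❓❓⬜⬜🟩🟫⬛❓❓❓
❓❓❓❓⬛⬜🟫⬜🟫❓❓❓
❓❓❓❓🟫⬜🟩⬜⬜❓❓❓
❓❓❓❓⬛⬛🔴🟩⬛❓❓❓
❓❓❓❓⬜⬜🟩🟩🟫❓❓❓
❓❓❓❓🟫⬜🟫🟩⬛❓❓❓
❓❓❓❓❓❓❓❓❓❓❓❓
❓❓❓❓❓❓❓❓❓❓❓❓
❓❓❓❓❓❓❓❓❓❓❓❓

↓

❓❓❓❓🟫🟦⬜⬛🟦❓❓❓
❓❓❓❓🟫⬛🟫🟩🟫❓❓❓
❓❓❓❓⬜⬜🟩🟫⬛❓❓❓
❓❓❓❓⬛⬜🟫⬜🟫❓❓❓
❓❓❓❓🟫⬜🟩⬜⬜❓❓❓
❓❓❓❓⬛⬛🟫🟩⬛❓❓❓
❓❓❓❓⬜⬜🔴🟩🟫❓❓❓
❓❓❓❓🟫⬜🟫🟩⬛❓❓❓
❓❓❓❓🟫🟫🟫🟫🟦❓❓❓
❓❓❓❓❓❓❓❓❓❓❓❓
❓❓❓❓❓❓❓❓❓❓❓❓
❓❓❓❓❓❓❓❓❓❓❓❓

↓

❓❓❓❓🟫⬛🟫🟩🟫❓❓❓
❓❓❓❓⬜⬜🟩🟫⬛❓❓❓
❓❓❓❓⬛⬜🟫⬜🟫❓❓❓
❓❓❓❓🟫⬜🟩⬜⬜❓❓❓
❓❓❓❓⬛⬛🟫🟩⬛❓❓❓
❓❓❓❓⬜⬜🟩🟩🟫❓❓❓
❓❓❓❓🟫⬜🔴🟩⬛❓❓❓
❓❓❓❓🟫🟫🟫🟫🟦❓❓❓
❓❓❓❓🟩🟩⬜🟩🟫❓❓❓
❓❓❓❓❓❓❓❓❓❓❓❓
❓❓❓❓❓❓❓❓❓❓❓❓
❓❓❓❓❓❓❓❓❓❓❓❓

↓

❓❓❓❓⬜⬜🟩🟫⬛❓❓❓
❓❓❓❓⬛⬜🟫⬜🟫❓❓❓
❓❓❓❓🟫⬜🟩⬜⬜❓❓❓
❓❓❓❓⬛⬛🟫🟩⬛❓❓❓
❓❓❓❓⬜⬜🟩🟩🟫❓❓❓
❓❓❓❓🟫⬜🟫🟩⬛❓❓❓
❓❓❓❓🟫🟫🔴🟫🟦❓❓❓
❓❓❓❓🟩🟩⬜🟩🟫❓❓❓
❓❓❓❓🟩⬜⬜🟩🟩❓❓❓
❓❓❓❓❓❓❓❓❓❓❓❓
❓❓❓❓❓❓❓❓❓❓❓❓
❓❓❓❓❓❓❓❓❓❓❓❓

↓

❓❓❓❓⬛⬜🟫⬜🟫❓❓❓
❓❓❓❓🟫⬜🟩⬜⬜❓❓❓
❓❓❓❓⬛⬛🟫🟩⬛❓❓❓
❓❓❓❓⬜⬜🟩🟩🟫❓❓❓
❓❓❓❓🟫⬜🟫🟩⬛❓❓❓
❓❓❓❓🟫🟫🟫🟫🟦❓❓❓
❓❓❓❓🟩🟩🔴🟩🟫❓❓❓
❓❓❓❓🟩⬜⬜🟩🟩❓❓❓
❓❓❓❓🟩🟫🟦⬜🟦❓❓❓
❓❓❓❓❓❓❓❓❓❓❓❓
❓❓❓❓❓❓❓❓❓❓❓❓
❓❓❓❓❓❓❓❓❓❓❓❓

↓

❓❓❓❓🟫⬜🟩⬜⬜❓❓❓
❓❓❓❓⬛⬛🟫🟩⬛❓❓❓
❓❓❓❓⬜⬜🟩🟩🟫❓❓❓
❓❓❓❓🟫⬜🟫🟩⬛❓❓❓
❓❓❓❓🟫🟫🟫🟫🟦❓❓❓
❓❓❓❓🟩🟩⬜🟩🟫❓❓❓
❓❓❓❓🟩⬜🔴🟩🟩❓❓❓
❓❓❓❓🟩🟫🟦⬜🟦❓❓❓
❓❓❓❓🟩🟦⬛⬜⬜❓❓❓
❓❓❓❓❓❓❓❓❓❓❓❓
❓❓❓❓❓❓❓❓❓❓❓❓
❓❓❓❓❓❓❓❓❓❓❓❓

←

❓❓❓❓❓🟫⬜🟩⬜⬜❓❓
❓❓❓❓❓⬛⬛🟫🟩⬛❓❓
❓❓❓❓❓⬜⬜🟩🟩🟫❓❓
❓❓❓❓❓🟫⬜🟫🟩⬛❓❓
❓❓❓❓🟫🟫🟫🟫🟫🟦❓❓
❓❓❓❓🟩🟩🟩⬜🟩🟫❓❓
❓❓❓❓🟦🟩🔴⬜🟩🟩❓❓
❓❓❓❓🟫🟩🟫🟦⬜🟦❓❓
❓❓❓❓🟫🟩🟦⬛⬜⬜❓❓
❓❓❓❓❓❓❓❓❓❓❓❓
❓❓❓❓❓❓❓❓❓❓❓❓
❓❓❓❓❓❓❓❓❓❓❓❓

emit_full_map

❓🟦🟦🟫🟫🟩
❓⬛⬜🟫🟩🟩
❓🟫🟦⬜⬛🟦
❓🟫⬛🟫🟩🟫
❓⬜⬜🟩🟫⬛
❓⬛⬜🟫⬜🟫
❓🟫⬜🟩⬜⬜
❓⬛⬛🟫🟩⬛
❓⬜⬜🟩🟩🟫
❓🟫⬜🟫🟩⬛
🟫🟫🟫🟫🟫🟦
🟩🟩🟩⬜🟩🟫
🟦🟩🔴⬜🟩🟩
🟫🟩🟫🟦⬜🟦
🟫🟩🟦⬛⬜⬜

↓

❓❓❓❓❓⬛⬛🟫🟩⬛❓❓
❓❓❓❓❓⬜⬜🟩🟩🟫❓❓
❓❓❓❓❓🟫⬜🟫🟩⬛❓❓
❓❓❓❓🟫🟫🟫🟫🟫🟦❓❓
❓❓❓❓🟩🟩🟩⬜🟩🟫❓❓
❓❓❓❓🟦🟩⬜⬜🟩🟩❓❓
❓❓❓❓🟫🟩🔴🟦⬜🟦❓❓
❓❓❓❓🟫🟩🟦⬛⬜⬜❓❓
❓❓❓❓🟩🟫⬜🟩🟩❓❓❓
❓❓❓❓❓❓❓❓❓❓❓❓
❓❓❓❓❓❓❓❓❓❓❓❓
❓❓❓❓❓❓❓❓❓❓❓❓

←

❓❓❓❓❓❓⬛⬛🟫🟩⬛❓
❓❓❓❓❓❓⬜⬜🟩🟩🟫❓
❓❓❓❓❓❓🟫⬜🟫🟩⬛❓
❓❓❓❓❓🟫🟫🟫🟫🟫🟦❓
❓❓❓❓🟦🟩🟩🟩⬜🟩🟫❓
❓❓❓❓🟩🟦🟩⬜⬜🟩🟩❓
❓❓❓❓🟫🟫🔴🟫🟦⬜🟦❓
❓❓❓❓🟩🟫🟩🟦⬛⬜⬜❓
❓❓❓❓⬜🟩🟫⬜🟩🟩❓❓
❓❓❓❓❓❓❓❓❓❓❓❓
❓❓❓❓❓❓❓❓❓❓❓❓
❓❓❓❓❓❓❓❓❓❓❓❓

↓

❓❓❓❓❓❓⬜⬜🟩🟩🟫❓
❓❓❓❓❓❓🟫⬜🟫🟩⬛❓
❓❓❓❓❓🟫🟫🟫🟫🟫🟦❓
❓❓❓❓🟦🟩🟩🟩⬜🟩🟫❓
❓❓❓❓🟩🟦🟩⬜⬜🟩🟩❓
❓❓❓❓🟫🟫🟩🟫🟦⬜🟦❓
❓❓❓❓🟩🟫🔴🟦⬛⬜⬜❓
❓❓❓❓⬜🟩🟫⬜🟩🟩❓❓
❓❓❓❓🟦🟩⬜⬜⬜❓❓❓
❓❓❓❓❓❓❓❓❓❓❓❓
❓❓❓❓❓❓❓❓❓❓❓❓
❓❓❓❓❓❓❓❓❓❓❓❓

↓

❓❓❓❓❓❓🟫⬜🟫🟩⬛❓
❓❓❓❓❓🟫🟫🟫🟫🟫🟦❓
❓❓❓❓🟦🟩🟩🟩⬜🟩🟫❓
❓❓❓❓🟩🟦🟩⬜⬜🟩🟩❓
❓❓❓❓🟫🟫🟩🟫🟦⬜🟦❓
❓❓❓❓🟩🟫🟩🟦⬛⬜⬜❓
❓❓❓❓⬜🟩🔴⬜🟩🟩❓❓
❓❓❓❓🟦🟩⬜⬜⬜❓❓❓
❓❓❓❓🟫⬜🟩🟩🟩❓❓❓
❓❓❓❓❓❓❓❓❓❓❓❓
❓❓❓❓❓❓❓❓❓❓❓❓
❓❓❓❓❓❓❓❓❓❓❓❓

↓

❓❓❓❓❓🟫🟫🟫🟫🟫🟦❓
❓❓❓❓🟦🟩🟩🟩⬜🟩🟫❓
❓❓❓❓🟩🟦🟩⬜⬜🟩🟩❓
❓❓❓❓🟫🟫🟩🟫🟦⬜🟦❓
❓❓❓❓🟩🟫🟩🟦⬛⬜⬜❓
❓❓❓❓⬜🟩🟫⬜🟩🟩❓❓
❓❓❓❓🟦🟩🔴⬜⬜❓❓❓
❓❓❓❓🟫⬜🟩🟩🟩❓❓❓
❓❓❓❓🟩⬜🟩⬛🟦❓❓❓
❓❓❓❓❓❓❓❓❓❓❓❓
❓❓❓❓❓❓❓❓❓❓❓❓
❓❓❓❓❓❓❓❓❓❓❓❓

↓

❓❓❓❓🟦🟩🟩🟩⬜🟩🟫❓
❓❓❓❓🟩🟦🟩⬜⬜🟩🟩❓
❓❓❓❓🟫🟫🟩🟫🟦⬜🟦❓
❓❓❓❓🟩🟫🟩🟦⬛⬜⬜❓
❓❓❓❓⬜🟩🟫⬜🟩🟩❓❓
❓❓❓❓🟦🟩⬜⬜⬜❓❓❓
❓❓❓❓🟫⬜🔴🟩🟩❓❓❓
❓❓❓❓🟩⬜🟩⬛🟦❓❓❓
❓❓❓❓🟩🟦⬜🟩🟫❓❓❓
❓❓❓❓❓❓❓❓❓❓❓❓
❓❓❓❓❓❓❓❓❓❓❓❓
⬛⬛⬛⬛⬛⬛⬛⬛⬛⬛⬛⬛

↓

❓❓❓❓🟩🟦🟩⬜⬜🟩🟩❓
❓❓❓❓🟫🟫🟩🟫🟦⬜🟦❓
❓❓❓❓🟩🟫🟩🟦⬛⬜⬜❓
❓❓❓❓⬜🟩🟫⬜🟩🟩❓❓
❓❓❓❓🟦🟩⬜⬜⬜❓❓❓
❓❓❓❓🟫⬜🟩🟩🟩❓❓❓
❓❓❓❓🟩⬜🔴⬛🟦❓❓❓
❓❓❓❓🟩🟦⬜🟩🟫❓❓❓
❓❓❓❓⬜🟩🟩🟫⬜❓❓❓
❓❓❓❓❓❓❓❓❓❓❓❓
⬛⬛⬛⬛⬛⬛⬛⬛⬛⬛⬛⬛
⬛⬛⬛⬛⬛⬛⬛⬛⬛⬛⬛⬛

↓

❓❓❓❓🟫🟫🟩🟫🟦⬜🟦❓
❓❓❓❓🟩🟫🟩🟦⬛⬜⬜❓
❓❓❓❓⬜🟩🟫⬜🟩🟩❓❓
❓❓❓❓🟦🟩⬜⬜⬜❓❓❓
❓❓❓❓🟫⬜🟩🟩🟩❓❓❓
❓❓❓❓🟩⬜🟩⬛🟦❓❓❓
❓❓❓❓🟩🟦🔴🟩🟫❓❓❓
❓❓❓❓⬜🟩🟩🟫⬜❓❓❓
❓❓❓❓⬜⬛⬛🟩🟩❓❓❓
⬛⬛⬛⬛⬛⬛⬛⬛⬛⬛⬛⬛
⬛⬛⬛⬛⬛⬛⬛⬛⬛⬛⬛⬛
⬛⬛⬛⬛⬛⬛⬛⬛⬛⬛⬛⬛

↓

❓❓❓❓🟩🟫🟩🟦⬛⬜⬜❓
❓❓❓❓⬜🟩🟫⬜🟩🟩❓❓
❓❓❓❓🟦🟩⬜⬜⬜❓❓❓
❓❓❓❓🟫⬜🟩🟩🟩❓❓❓
❓❓❓❓🟩⬜🟩⬛🟦❓❓❓
❓❓❓❓🟩🟦⬜🟩🟫❓❓❓
❓❓❓❓⬜🟩🔴🟫⬜❓❓❓
❓❓❓❓⬜⬛⬛🟩🟩❓❓❓
⬛⬛⬛⬛⬛⬛⬛⬛⬛⬛⬛⬛
⬛⬛⬛⬛⬛⬛⬛⬛⬛⬛⬛⬛
⬛⬛⬛⬛⬛⬛⬛⬛⬛⬛⬛⬛
⬛⬛⬛⬛⬛⬛⬛⬛⬛⬛⬛⬛

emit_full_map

❓❓🟦🟦🟫🟫🟩
❓❓⬛⬜🟫🟩🟩
❓❓🟫🟦⬜⬛🟦
❓❓🟫⬛🟫🟩🟫
❓❓⬜⬜🟩🟫⬛
❓❓⬛⬜🟫⬜🟫
❓❓🟫⬜🟩⬜⬜
❓❓⬛⬛🟫🟩⬛
❓❓⬜⬜🟩🟩🟫
❓❓🟫⬜🟫🟩⬛
❓🟫🟫🟫🟫🟫🟦
🟦🟩🟩🟩⬜🟩🟫
🟩🟦🟩⬜⬜🟩🟩
🟫🟫🟩🟫🟦⬜🟦
🟩🟫🟩🟦⬛⬜⬜
⬜🟩🟫⬜🟩🟩❓
🟦🟩⬜⬜⬜❓❓
🟫⬜🟩🟩🟩❓❓
🟩⬜🟩⬛🟦❓❓
🟩🟦⬜🟩🟫❓❓
⬜🟩🔴🟫⬜❓❓
⬜⬛⬛🟩🟩❓❓
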